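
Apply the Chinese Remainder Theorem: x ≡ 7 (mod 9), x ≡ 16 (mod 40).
16

Using Chinese Remainder Theorem:
M = 9 × 40 = 360
M1 = 40, M2 = 9
y1 = 40^(-1) mod 9 = 7
y2 = 9^(-1) mod 40 = 9
x = (7×40×7 + 16×9×9) mod 360 = 16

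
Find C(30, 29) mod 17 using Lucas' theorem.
13

Using Lucas' theorem:
Write n=30 and k=29 in base 17:
n in base 17: [1, 13]
k in base 17: [1, 12]
C(30,29) mod 17 = ∏ C(n_i, k_i) mod 17
Digit binomials (mod 17): C(1,1) = 1; C(13,12) = 13
Product: 1 × 13 = 13 ≡ 13 (mod 17)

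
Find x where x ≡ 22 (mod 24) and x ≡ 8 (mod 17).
382

Using Chinese Remainder Theorem:
M = 24 × 17 = 408
M1 = 17, M2 = 24
y1 = 17^(-1) mod 24 = 17
y2 = 24^(-1) mod 17 = 5
x = (22×17×17 + 8×24×5) mod 408 = 382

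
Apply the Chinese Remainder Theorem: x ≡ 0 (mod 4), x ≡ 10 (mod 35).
80

Using Chinese Remainder Theorem:
M = 4 × 35 = 140
M1 = 35, M2 = 4
y1 = 35^(-1) mod 4 = 3
y2 = 4^(-1) mod 35 = 9
x = (0×35×3 + 10×4×9) mod 140 = 80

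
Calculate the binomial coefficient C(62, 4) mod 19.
5

Using Lucas' theorem:
Write n=62 and k=4 in base 19:
n in base 19: [3, 5]
k in base 19: [0, 4]
C(62,4) mod 19 = ∏ C(n_i, k_i) mod 19
Digit binomials (mod 19): C(3,0) = 1; C(5,4) = 5
Product: 1 × 5 = 5 ≡ 5 (mod 19)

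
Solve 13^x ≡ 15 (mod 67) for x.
48

Baby-step giant-step with step n = ⌈√67⌉ = 9.
Baby steps 13^j mod 67 (j:value) for j=0..8: 0:1, 1:13, 2:35, 3:53, 4:19, 5:46, 6:62, 7:2, 8:26.
Giant-step multiplier: 13^(-9) ≡ 13^(66-9) = 13^57 ≡ 45 (mod 67).
Giant steps γ_i = 15·45^i mod 67: γ_0=15, γ_1=5, γ_2=24, γ_3=8, γ_4=25, γ_5=53 (in table at j=3).
x = i·n + j = 5·9 + 3 = 48.
Check: 13^48 ≡ 15 (mod 67).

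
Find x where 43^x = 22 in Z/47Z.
9

Baby-step giant-step with step n = ⌈√47⌉ = 7.
Baby steps 43^j mod 47 (j:value) for j=0..6: 0:1, 1:43, 2:16, 3:30, 4:21, 5:10, 6:7.
Giant-step multiplier: 43^(-7) ≡ 43^(46-7) = 43^39 ≡ 5 (mod 47).
Giant steps γ_i = 22·5^i mod 47: γ_0=22, γ_1=16 (in table at j=2).
x = i·n + j = 1·7 + 2 = 9.
Check: 43^9 ≡ 22 (mod 47).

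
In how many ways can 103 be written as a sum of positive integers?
271248950

p(n) counts ways to write n as a sum of positive integers (order ignored).
Euler's pentagonal recurrence: p(k) = p(k-1) + p(k-2) - p(k-5) - p(k-7) + p(k-12) + p(k-15) - ... (offsets j(3j∓1)/2, signs ++--, p(0)=1, p(<0)=0).
DP table for k = 0..102: p(0)=1, p(1)=1, p(2)=2, p(3)=3, p(4)=5, p(5)=7, p(6)=11, p(7)=15, p(8)=22, p(9)=30, p(10)=42, p(11)=56, p(12)=77, p(13)=101, p(14)=135, p(15)=176, p(16)=231, p(17)=297, p(18)=385, p(19)=490, p(20)=627, p(21)=792, p(22)=1002, p(23)=1255, p(24)=1575, p(25)=1958, p(26)=2436, p(27)=3010, p(28)=3718, p(29)=4565, p(30)=5604, p(31)=6842, p(32)=8349, p(33)=10143, p(34)=12310, p(35)=14883, p(36)=17977, p(37)=21637, p(38)=26015, p(39)=31185, p(40)=37338, p(41)=44583, p(42)=53174, p(43)=63261, p(44)=75175, p(45)=89134, p(46)=105558, p(47)=124754, p(48)=147273, p(49)=173525, p(50)=204226, p(51)=239943, p(52)=281589, p(53)=329931, p(54)=386155, p(55)=451276, p(56)=526823, p(57)=614154, p(58)=715220, p(59)=831820, p(60)=966467, p(61)=1121505, p(62)=1300156, p(63)=1505499, p(64)=1741630, p(65)=2012558, p(66)=2323520, p(67)=2679689, p(68)=3087735, p(69)=3554345, p(70)=4087968, p(71)=4697205, p(72)=5392783, p(73)=6185689, p(74)=7089500, p(75)=8118264, p(76)=9289091, p(77)=10619863, p(78)=12132164, p(79)=13848650, p(80)=15796476, p(81)=18004327, p(82)=20506255, p(83)=23338469, p(84)=26543660, p(85)=30167357, p(86)=34262962, p(87)=38887673, p(88)=44108109, p(89)=49995925, p(90)=56634173, p(91)=64112359, p(92)=72533807, p(93)=82010177, p(94)=92669720, p(95)=104651419, p(96)=118114304, p(97)=133230930, p(98)=150198136, p(99)=169229875, p(100)=190569292, p(101)=214481126, p(102)=241265379.
Final step: p(103) = p(102) + p(101) - p(98) - p(96) + p(91) + p(88) - p(81) - p(77) + p(68) + p(63) - p(52) - p(46) + p(33) + p(26) - p(11) - p(3)
= 241265379 + 214481126 - 150198136 - 118114304 + 64112359 + 44108109 - 18004327 - 10619863 + 3087735 + 1505499 - 281589 - 105558 + 10143 + 2436 - 56 - 3
= 271248950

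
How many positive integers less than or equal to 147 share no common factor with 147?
84

147 = 3 × 7^2
φ(n) = n × ∏(1 - 1/p) for each prime p dividing n
φ(147) = 147 × (1 - 1/3) × (1 - 1/7) = 84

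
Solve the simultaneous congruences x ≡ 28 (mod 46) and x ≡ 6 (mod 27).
1086

Using Chinese Remainder Theorem:
M = 46 × 27 = 1242
M1 = 27, M2 = 46
y1 = 27^(-1) mod 46 = 29
y2 = 46^(-1) mod 27 = 10
x = (28×27×29 + 6×46×10) mod 1242 = 1086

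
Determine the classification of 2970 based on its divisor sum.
abundant

Proper divisors of 2970: sum = 1 + 2 + 3 + 5 + 6 + 9 + 10 + 11 + ... + 495 + 594 + 990 + 1485 (31 divisors) = 5670
Since 5670 > 2970, 2970 is abundant.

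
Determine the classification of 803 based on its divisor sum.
deficient

Proper divisors of 803: sum = 1 + 11 + 73 = 85
Since 85 < 803, 803 is deficient.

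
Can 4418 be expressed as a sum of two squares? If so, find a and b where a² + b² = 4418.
47² + 47² (a=47, b=47)

Factorization: 4418 = 2 × 47^2
By Fermat: n is sum of two squares iff every prime p ≡ 3 (mod 4) appears to even power.
All primes ≡ 3 (mod 4) appear to even power.
Search a = 0, 1, 2, … for 4418 - a² a perfect square: first hit at a = 47: 4418 - 2209 = 2209 = 47².
4418 = 47² + 47² = 2209 + 2209 ✓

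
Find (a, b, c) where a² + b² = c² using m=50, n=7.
(2451, 700, 2549)

Euclid's formula: a = m² - n², b = 2mn, c = m² + n²
m = 50, n = 7
a = 50² - 7² = 2500 - 49 = 2451
b = 2 × 50 × 7 = 700
c = 50² + 7² = 2500 + 49 = 2549
Verification: 2451² + 700² = 6007401 + 490000 = 6497401 = 2549² ✓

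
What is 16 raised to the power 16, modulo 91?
16

Repeated squaring. Binary of 16 = 10000.
16^1 ≡ 16 (mod 91); 16^2 ≡ 74 (mod 91); 16^4 ≡ 16 (mod 91); 16^8 ≡ 74 (mod 91); 16^16 ≡ 16 (mod 91)
16^16 = 16^16 ≡ 16 (mod 91)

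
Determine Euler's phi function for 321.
212

321 = 3 × 107
φ(n) = n × ∏(1 - 1/p) for each prime p dividing n
φ(321) = 321 × (1 - 1/3) × (1 - 1/107) = 212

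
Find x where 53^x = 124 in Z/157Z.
64

Baby-step giant-step with step n = ⌈√157⌉ = 13.
Baby steps 53^j mod 157 (j:value) for j=0..12: 0:1, 1:53, 2:140, 3:41, 4:132, 5:88, 6:111, 7:74, 8:154, 9:155, 10:51, 11:34, 12:75.
Giant-step multiplier: 53^(-13) ≡ 53^(156-13) = 53^143 ≡ 22 (mod 157).
Giant steps γ_i = 124·22^i mod 157: γ_0=124, γ_1=59, γ_2=42, γ_3=139, γ_4=75 (in table at j=12).
x = i·n + j = 4·13 + 12 = 64.
Check: 53^64 ≡ 124 (mod 157).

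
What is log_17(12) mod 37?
4

Baby-step giant-step with step n = ⌈√37⌉ = 7.
Baby steps 17^j mod 37 (j:value) for j=0..6: 0:1, 1:17, 2:30, 3:29, 4:12, 5:19, 6:27.
h = 12 is already in the table at j=4, so x = 4.
Check: 17^4 ≡ 12 (mod 37).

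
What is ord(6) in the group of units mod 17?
16

17 is prime, so ord(6) divides φ(17) = 16.
Divisors of 16: 1, 2, 4, 8, 16.
Repeated squaring: 6^1 ≡ 6, 6^2 ≡ 2, 6^4 ≡ 4, 6^8 ≡ 16, 6^16 ≡ 1 (mod 17).
Test 6^d mod 17 for each divisor d in increasing order:
6^1 ≡ 6
6^2 ≡ 2
6^4 ≡ 4
6^8 ≡ 16
6^16 ≡ 1  ← first divisor giving 1
The order is 16.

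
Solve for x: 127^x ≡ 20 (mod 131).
24

Baby-step giant-step with step n = ⌈√131⌉ = 12.
Baby steps 127^j mod 131 (j:value) for j=0..11: 0:1, 1:127, 2:16, 3:67, 4:125, 5:24, 6:35, 7:122, 8:36, 9:118, 10:52, 11:54.
Giant-step multiplier: 127^(-12) ≡ 127^(130-12) = 127^118 ≡ 94 (mod 131).
Giant steps γ_i = 20·94^i mod 131: γ_0=20, γ_1=46, γ_2=1 (in table at j=0).
x = i·n + j = 2·12 + 0 = 24.
Check: 127^24 ≡ 20 (mod 131).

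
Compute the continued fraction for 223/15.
[14; 1, 6, 2]

Euclidean algorithm steps:
223 = 14 × 15 + 13
15 = 1 × 13 + 2
13 = 6 × 2 + 1
2 = 2 × 1 + 0
Continued fraction: [14; 1, 6, 2]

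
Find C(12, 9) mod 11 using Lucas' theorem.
0

Using Lucas' theorem:
Write n=12 and k=9 in base 11:
n in base 11: [1, 1]
k in base 11: [0, 9]
C(12,9) mod 11 = ∏ C(n_i, k_i) mod 11
Digit binomials (mod 11): C(1,0) = 1; C(1,9) = 0 (k_i > n_i)
Product: 1 × 0 = 0 ≡ 0 (mod 11)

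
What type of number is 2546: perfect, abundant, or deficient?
deficient

Proper divisors of 2546: sum = 1 + 2 + 19 + 38 + 67 + 134 + 1273 = 1534
Since 1534 < 2546, 2546 is deficient.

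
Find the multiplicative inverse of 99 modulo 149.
146

gcd(99, 149) = 1, so the inverse exists.
Extended Euclidean algorithm on (149, 99):
149 = 1 × 99 + 50  ⟹  50 = (1)·149 + (-1)·99
99 = 1 × 50 + 49  ⟹  49 = (-1)·149 + (2)·99
50 = 1 × 49 + 1  ⟹  1 = (2)·149 + (-3)·99
So (-3)·99 ≡ 1 (mod 149), i.e. 99^(-1) ≡ -3 ≡ 146 (mod 149).
Check: 99 × 146 = 14454 ≡ 1 (mod 149)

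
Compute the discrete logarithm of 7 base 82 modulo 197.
162

Baby-step giant-step with step n = ⌈√197⌉ = 15.
Baby steps 82^j mod 197 (j:value) for j=0..14: 0:1, 1:82, 2:26, 3:162, 4:85, 5:75, 6:43, 7:177, 8:133, 9:71, 10:109, 11:73, 12:76, 13:125, 14:6.
Giant-step multiplier: 82^(-15) ≡ 82^(196-15) = 82^181 ≡ 195 (mod 197).
Giant steps γ_i = 7·195^i mod 197: γ_0=7, γ_1=183, γ_2=28, γ_3=141, γ_4=112, γ_5=170, γ_6=54, γ_7=89, γ_8=19, γ_9=159, γ_10=76 (in table at j=12).
x = i·n + j = 10·15 + 12 = 162.
Check: 82^162 ≡ 7 (mod 197).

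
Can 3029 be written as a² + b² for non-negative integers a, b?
2² + 55² (a=2, b=55)

Factorization: 3029 = 13 × 233
By Fermat: n is sum of two squares iff every prime p ≡ 3 (mod 4) appears to even power.
All primes ≡ 3 (mod 4) appear to even power.
Search a = 0, 1, 2, … for 3029 - a² a perfect square: first hit at a = 2: 3029 - 4 = 3025 = 55².
3029 = 2² + 55² = 4 + 3025 ✓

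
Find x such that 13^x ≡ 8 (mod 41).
18

Baby-step giant-step with step n = ⌈√41⌉ = 7.
Baby steps 13^j mod 41 (j:value) for j=0..6: 0:1, 1:13, 2:5, 3:24, 4:25, 5:38, 6:2.
Giant-step multiplier: 13^(-7) ≡ 13^(40-7) = 13^33 ≡ 30 (mod 41).
Giant steps γ_i = 8·30^i mod 41: γ_0=8, γ_1=35, γ_2=25 (in table at j=4).
x = i·n + j = 2·7 + 4 = 18.
Check: 13^18 ≡ 8 (mod 41).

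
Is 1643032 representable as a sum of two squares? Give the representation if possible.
Not possible

Factorization: 1643032 = 2^3 × 59^3
By Fermat: n is sum of two squares iff every prime p ≡ 3 (mod 4) appears to even power.
Prime(s) ≡ 3 (mod 4) with odd exponent: [(59, 3)]
Therefore 1643032 cannot be expressed as a² + b².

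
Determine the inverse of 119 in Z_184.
167

gcd(119, 184) = 1, so the inverse exists.
Extended Euclidean algorithm on (184, 119):
184 = 1 × 119 + 65  ⟹  65 = (1)·184 + (-1)·119
119 = 1 × 65 + 54  ⟹  54 = (-1)·184 + (2)·119
65 = 1 × 54 + 11  ⟹  11 = (2)·184 + (-3)·119
54 = 4 × 11 + 10  ⟹  10 = (-9)·184 + (14)·119
11 = 1 × 10 + 1  ⟹  1 = (11)·184 + (-17)·119
So (-17)·119 ≡ 1 (mod 184), i.e. 119^(-1) ≡ -17 ≡ 167 (mod 184).
Check: 119 × 167 = 19873 ≡ 1 (mod 184)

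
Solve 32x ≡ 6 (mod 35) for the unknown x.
x ≡ 33 (mod 35)

gcd(32, 35) = 1, which divides 6, so solutions exist.
Find 32^(-1) mod 35 by the extended Euclidean algorithm:
35 = 1 × 32 + 3  ⟹  3 = (1)·35 + (-1)·32
32 = 10 × 3 + 2  ⟹  2 = (-10)·35 + (11)·32
3 = 1 × 2 + 1  ⟹  1 = (11)·35 + (-12)·32
So (-12)·32 ≡ 1 (mod 35), i.e. 32^(-1) ≡ -12 ≡ 23 (mod 35).
x ≡ 23 × 6 = 138 ≡ 33 (mod 35).
Check: 32 × 33 = 1056 ≡ 6 (mod 35).
Unique solution: x ≡ 33 (mod 35)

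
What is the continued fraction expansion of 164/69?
[2; 2, 1, 1, 1, 8]

Euclidean algorithm steps:
164 = 2 × 69 + 26
69 = 2 × 26 + 17
26 = 1 × 17 + 9
17 = 1 × 9 + 8
9 = 1 × 8 + 1
8 = 8 × 1 + 0
Continued fraction: [2; 2, 1, 1, 1, 8]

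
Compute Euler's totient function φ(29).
28

29 = 29
φ(n) = n × ∏(1 - 1/p) for each prime p dividing n
φ(29) = 29 × (1 - 1/29) = 28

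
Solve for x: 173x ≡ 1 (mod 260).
257

gcd(173, 260) = 1, so the inverse exists.
Extended Euclidean algorithm on (260, 173):
260 = 1 × 173 + 87  ⟹  87 = (1)·260 + (-1)·173
173 = 1 × 87 + 86  ⟹  86 = (-1)·260 + (2)·173
87 = 1 × 86 + 1  ⟹  1 = (2)·260 + (-3)·173
So (-3)·173 ≡ 1 (mod 260), i.e. 173^(-1) ≡ -3 ≡ 257 (mod 260).
Check: 173 × 257 = 44461 ≡ 1 (mod 260)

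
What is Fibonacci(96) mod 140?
112

Matrix identity: Q^n = [[F_(n+1), F_n], [F_n, F_(n-1)]] with Q = [[1,1],[1,0]].
n = 96 = 1100000₂. Square-and-multiply, entries mod 140:
Q^1 = [[1,1],[1,0]]
Q^3 = (Q^1)²·Q = [[3,2],[2,1]]
Q^6 = (Q^3)² = [[13,8],[8,5]]
Q^12 = (Q^6)² = [[93,4],[4,89]]
Q^24 = (Q^12)² = [[125,28],[28,97]]
Q^48 = (Q^24)² = [[29,56],[56,113]]
Q^96 = (Q^48)² = [[57,112],[112,85]]
F_96 mod 140 = Q^96[0][1] = 112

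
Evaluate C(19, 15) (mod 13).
2

Using Lucas' theorem:
Write n=19 and k=15 in base 13:
n in base 13: [1, 6]
k in base 13: [1, 2]
C(19,15) mod 13 = ∏ C(n_i, k_i) mod 13
Digit binomials (mod 13): C(1,1) = 1; C(6,2) = 15 ≡ 2
Product: 1 × 2 = 2 ≡ 2 (mod 13)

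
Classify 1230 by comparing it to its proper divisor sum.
abundant

Proper divisors of 1230: sum = 1 + 2 + 3 + 5 + 6 + 10 + 15 + 30 + 41 + 82 + 123 + 205 + 246 + 410 + 615 = 1794
Since 1794 > 1230, 1230 is abundant.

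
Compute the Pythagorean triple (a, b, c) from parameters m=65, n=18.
(3901, 2340, 4549)

Euclid's formula: a = m² - n², b = 2mn, c = m² + n²
m = 65, n = 18
a = 65² - 18² = 4225 - 324 = 3901
b = 2 × 65 × 18 = 2340
c = 65² + 18² = 4225 + 324 = 4549
Verification: 3901² + 2340² = 15217801 + 5475600 = 20693401 = 4549² ✓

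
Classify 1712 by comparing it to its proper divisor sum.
deficient

Proper divisors of 1712: sum = 1 + 2 + 4 + 8 + 16 + 107 + 214 + 428 + 856 = 1636
Since 1636 < 1712, 1712 is deficient.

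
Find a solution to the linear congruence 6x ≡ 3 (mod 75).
x ≡ 13 (mod 25)

gcd(6, 75) = 3, which divides 3, so solutions exist.
Divide through by 3: 2x ≡ 1 (mod 25).
Find 2^(-1) mod 25 by the extended Euclidean algorithm:
25 = 12 × 2 + 1  ⟹  1 = (1)·25 + (-12)·2
So (-12)·2 ≡ 1 (mod 25), i.e. 2^(-1) ≡ -12 ≡ 13 (mod 25).
x ≡ 13 × 1 = 13 ≡ 13 (mod 25).
Check: 6 × 13 = 78 ≡ 3 (mod 75).
x ≡ 13 (mod 25), giving 3 solutions mod 75.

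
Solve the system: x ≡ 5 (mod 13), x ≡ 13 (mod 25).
213

Using Chinese Remainder Theorem:
M = 13 × 25 = 325
M1 = 25, M2 = 13
y1 = 25^(-1) mod 13 = 12
y2 = 13^(-1) mod 25 = 2
x = (5×25×12 + 13×13×2) mod 325 = 213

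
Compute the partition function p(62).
1300156

p(n) counts ways to write n as a sum of positive integers (order ignored).
Euler's pentagonal recurrence: p(k) = p(k-1) + p(k-2) - p(k-5) - p(k-7) + p(k-12) + p(k-15) - ... (offsets j(3j∓1)/2, signs ++--, p(0)=1, p(<0)=0).
DP table for k = 0..61: p(0)=1, p(1)=1, p(2)=2, p(3)=3, p(4)=5, p(5)=7, p(6)=11, p(7)=15, p(8)=22, p(9)=30, p(10)=42, p(11)=56, p(12)=77, p(13)=101, p(14)=135, p(15)=176, p(16)=231, p(17)=297, p(18)=385, p(19)=490, p(20)=627, p(21)=792, p(22)=1002, p(23)=1255, p(24)=1575, p(25)=1958, p(26)=2436, p(27)=3010, p(28)=3718, p(29)=4565, p(30)=5604, p(31)=6842, p(32)=8349, p(33)=10143, p(34)=12310, p(35)=14883, p(36)=17977, p(37)=21637, p(38)=26015, p(39)=31185, p(40)=37338, p(41)=44583, p(42)=53174, p(43)=63261, p(44)=75175, p(45)=89134, p(46)=105558, p(47)=124754, p(48)=147273, p(49)=173525, p(50)=204226, p(51)=239943, p(52)=281589, p(53)=329931, p(54)=386155, p(55)=451276, p(56)=526823, p(57)=614154, p(58)=715220, p(59)=831820, p(60)=966467, p(61)=1121505.
Final step: p(62) = p(61) + p(60) - p(57) - p(55) + p(50) + p(47) - p(40) - p(36) + p(27) + p(22) - p(11) - p(5)
= 1121505 + 966467 - 614154 - 451276 + 204226 + 124754 - 37338 - 17977 + 3010 + 1002 - 56 - 7
= 1300156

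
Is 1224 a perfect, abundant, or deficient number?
abundant

Proper divisors of 1224: sum = 1 + 2 + 3 + 4 + 6 + 8 + 9 + 12 + ... + 204 + 306 + 408 + 612 (23 divisors) = 2286
Since 2286 > 1224, 1224 is abundant.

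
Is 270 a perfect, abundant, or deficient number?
abundant

Proper divisors of 270: sum = 1 + 2 + 3 + 5 + 6 + 9 + 10 + 15 + 18 + 27 + 30 + 45 + 54 + 90 + 135 = 450
Since 450 > 270, 270 is abundant.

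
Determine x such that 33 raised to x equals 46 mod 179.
4

Baby-step giant-step with step n = ⌈√179⌉ = 14.
Baby steps 33^j mod 179 (j:value) for j=0..13: 0:1, 1:33, 2:15, 3:137, 4:46, 5:86, 6:153, 7:37, 8:147, 9:18, 10:57, 11:91, 12:139, 13:112.
h = 46 is already in the table at j=4, so x = 4.
Check: 33^4 ≡ 46 (mod 179).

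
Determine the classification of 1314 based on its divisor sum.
abundant

Proper divisors of 1314: sum = 1 + 2 + 3 + 6 + 9 + 18 + 73 + 146 + 219 + 438 + 657 = 1572
Since 1572 > 1314, 1314 is abundant.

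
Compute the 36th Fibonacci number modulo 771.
708

Matrix identity: Q^n = [[F_(n+1), F_n], [F_n, F_(n-1)]] with Q = [[1,1],[1,0]].
n = 36 = 100100₂. Square-and-multiply, entries mod 771:
Q^1 = [[1,1],[1,0]]
Q^2 = (Q^1)² = [[2,1],[1,1]]
Q^4 = (Q^2)² = [[5,3],[3,2]]
Q^9 = (Q^4)²·Q = [[55,34],[34,21]]
Q^18 = (Q^9)² = [[326,271],[271,55]]
Q^36 = (Q^18)² = [[74,708],[708,137]]
F_36 mod 771 = Q^36[0][1] = 708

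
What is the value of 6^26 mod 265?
1

Repeated squaring. Binary of 26 = 11010.
6^1 ≡ 6 (mod 265); 6^2 ≡ 36 (mod 265); 6^4 ≡ 236 (mod 265); 6^8 ≡ 46 (mod 265); 6^16 ≡ 261 (mod 265)
6^26 = 6^2 × 6^8 × 6^16 ≡ 1 (mod 265)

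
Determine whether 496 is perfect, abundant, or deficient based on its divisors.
perfect

Proper divisors of 496: sum = 1 + 2 + 4 + 8 + 16 + 31 + 62 + 124 + 248 = 496
Since 496 = 496, 496 is perfect.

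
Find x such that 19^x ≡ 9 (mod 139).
76

Baby-step giant-step with step n = ⌈√139⌉ = 12.
Baby steps 19^j mod 139 (j:value) for j=0..11: 0:1, 1:19, 2:83, 3:48, 4:78, 5:92, 6:80, 7:130, 8:107, 9:87, 10:124, 11:132.
Giant-step multiplier: 19^(-12) ≡ 19^(138-12) = 19^126 ≡ 116 (mod 139).
Giant steps γ_i = 9·116^i mod 139: γ_0=9, γ_1=71, γ_2=35, γ_3=29, γ_4=28, γ_5=51, γ_6=78 (in table at j=4).
x = i·n + j = 6·12 + 4 = 76.
Check: 19^76 ≡ 9 (mod 139).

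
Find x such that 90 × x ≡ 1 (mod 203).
97

gcd(90, 203) = 1, so the inverse exists.
Extended Euclidean algorithm on (203, 90):
203 = 2 × 90 + 23  ⟹  23 = (1)·203 + (-2)·90
90 = 3 × 23 + 21  ⟹  21 = (-3)·203 + (7)·90
23 = 1 × 21 + 2  ⟹  2 = (4)·203 + (-9)·90
21 = 10 × 2 + 1  ⟹  1 = (-43)·203 + (97)·90
So (97)·90 ≡ 1 (mod 203), i.e. 90^(-1) ≡ 97 (mod 203).
Check: 90 × 97 = 8730 ≡ 1 (mod 203)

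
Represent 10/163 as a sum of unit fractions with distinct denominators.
1/17 + 1/396 + 1/1097316

Greedy algorithm:
10/163: ceiling(163/10) = 17, use 1/17
7/2771: ceiling(2771/7) = 396, use 1/396
1/1097316: ceiling(1097316/1) = 1097316, use 1/1097316
Result: 10/163 = 1/17 + 1/396 + 1/1097316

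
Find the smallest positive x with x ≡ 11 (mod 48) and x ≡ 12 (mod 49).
2315

Using Chinese Remainder Theorem:
M = 48 × 49 = 2352
M1 = 49, M2 = 48
y1 = 49^(-1) mod 48 = 1
y2 = 48^(-1) mod 49 = 48
x = (11×49×1 + 12×48×48) mod 2352 = 2315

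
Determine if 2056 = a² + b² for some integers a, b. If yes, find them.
30² + 34² (a=30, b=34)

Factorization: 2056 = 2^3 × 257
By Fermat: n is sum of two squares iff every prime p ≡ 3 (mod 4) appears to even power.
All primes ≡ 3 (mod 4) appear to even power.
Search a = 0, 1, 2, … for 2056 - a² a perfect square: first hit at a = 30: 2056 - 900 = 1156 = 34².
2056 = 30² + 34² = 900 + 1156 ✓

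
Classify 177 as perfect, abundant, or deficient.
deficient

Proper divisors of 177: sum = 1 + 3 + 59 = 63
Since 63 < 177, 177 is deficient.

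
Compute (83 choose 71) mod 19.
0

Using Lucas' theorem:
Write n=83 and k=71 in base 19:
n in base 19: [4, 7]
k in base 19: [3, 14]
C(83,71) mod 19 = ∏ C(n_i, k_i) mod 19
Digit binomials (mod 19): C(4,3) = 4; C(7,14) = 0 (k_i > n_i)
Product: 4 × 0 = 0 ≡ 0 (mod 19)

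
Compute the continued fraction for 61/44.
[1; 2, 1, 1, 2, 3]

Euclidean algorithm steps:
61 = 1 × 44 + 17
44 = 2 × 17 + 10
17 = 1 × 10 + 7
10 = 1 × 7 + 3
7 = 2 × 3 + 1
3 = 3 × 1 + 0
Continued fraction: [1; 2, 1, 1, 2, 3]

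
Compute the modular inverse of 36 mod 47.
17

gcd(36, 47) = 1, so the inverse exists.
Extended Euclidean algorithm on (47, 36):
47 = 1 × 36 + 11  ⟹  11 = (1)·47 + (-1)·36
36 = 3 × 11 + 3  ⟹  3 = (-3)·47 + (4)·36
11 = 3 × 3 + 2  ⟹  2 = (10)·47 + (-13)·36
3 = 1 × 2 + 1  ⟹  1 = (-13)·47 + (17)·36
So (17)·36 ≡ 1 (mod 47), i.e. 36^(-1) ≡ 17 (mod 47).
Check: 36 × 17 = 612 ≡ 1 (mod 47)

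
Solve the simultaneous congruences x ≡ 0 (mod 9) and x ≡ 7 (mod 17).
126

Using Chinese Remainder Theorem:
M = 9 × 17 = 153
M1 = 17, M2 = 9
y1 = 17^(-1) mod 9 = 8
y2 = 9^(-1) mod 17 = 2
x = (0×17×8 + 7×9×2) mod 153 = 126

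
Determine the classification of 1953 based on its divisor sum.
deficient

Proper divisors of 1953: sum = 1 + 3 + 7 + 9 + 21 + 31 + 63 + 93 + 217 + 279 + 651 = 1375
Since 1375 < 1953, 1953 is deficient.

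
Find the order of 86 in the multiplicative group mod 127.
126

127 is prime, so ord(86) divides φ(127) = 126.
Divisors of 126: 1, 2, 3, 6, 7, 9, 14, 18, 21, 42, 63, 126.
Repeated squaring: 86^1 ≡ 86, 86^2 ≡ 30, 86^4 ≡ 11, 86^8 ≡ 121, 86^16 ≡ 36, 86^32 ≡ 26, 86^64 ≡ 41 (mod 127).
Test 86^d mod 127 for each divisor d in increasing order:
86^1 ≡ 86
86^2 ≡ 30
86^3 = 86^2·86^1 ≡ 40
86^6 = 86^4·86^2 ≡ 76
86^7 = 86^4·86^2·86^1 ≡ 59
86^9 = 86^8·86^1 ≡ 119
86^14 = 86^8·86^4·86^2 ≡ 52
86^18 = 86^16·86^2 ≡ 64
86^21 = 86^16·86^4·86^1 ≡ 20
86^42 = 86^32·86^8·86^2 ≡ 19
86^63 = 86^32·86^16·86^8·86^4·86^2·86^1 ≡ 126
86^126 = 86^64·86^32·86^16·86^8·86^4·86^2 ≡ 1  ← first divisor giving 1
The order is 126.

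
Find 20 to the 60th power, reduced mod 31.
1

Repeated squaring. Binary of 60 = 111100.
20^1 ≡ 20 (mod 31); 20^2 ≡ 28 (mod 31); 20^4 ≡ 9 (mod 31); 20^8 ≡ 19 (mod 31); 20^16 ≡ 20 (mod 31); 20^32 ≡ 28 (mod 31)
20^60 = 20^4 × 20^8 × 20^16 × 20^32 ≡ 1 (mod 31)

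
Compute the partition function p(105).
342325709

p(n) counts ways to write n as a sum of positive integers (order ignored).
Euler's pentagonal recurrence: p(k) = p(k-1) + p(k-2) - p(k-5) - p(k-7) + p(k-12) + p(k-15) - ... (offsets j(3j∓1)/2, signs ++--, p(0)=1, p(<0)=0).
DP table for k = 0..104: p(0)=1, p(1)=1, p(2)=2, p(3)=3, p(4)=5, p(5)=7, p(6)=11, p(7)=15, p(8)=22, p(9)=30, p(10)=42, p(11)=56, p(12)=77, p(13)=101, p(14)=135, p(15)=176, p(16)=231, p(17)=297, p(18)=385, p(19)=490, p(20)=627, p(21)=792, p(22)=1002, p(23)=1255, p(24)=1575, p(25)=1958, p(26)=2436, p(27)=3010, p(28)=3718, p(29)=4565, p(30)=5604, p(31)=6842, p(32)=8349, p(33)=10143, p(34)=12310, p(35)=14883, p(36)=17977, p(37)=21637, p(38)=26015, p(39)=31185, p(40)=37338, p(41)=44583, p(42)=53174, p(43)=63261, p(44)=75175, p(45)=89134, p(46)=105558, p(47)=124754, p(48)=147273, p(49)=173525, p(50)=204226, p(51)=239943, p(52)=281589, p(53)=329931, p(54)=386155, p(55)=451276, p(56)=526823, p(57)=614154, p(58)=715220, p(59)=831820, p(60)=966467, p(61)=1121505, p(62)=1300156, p(63)=1505499, p(64)=1741630, p(65)=2012558, p(66)=2323520, p(67)=2679689, p(68)=3087735, p(69)=3554345, p(70)=4087968, p(71)=4697205, p(72)=5392783, p(73)=6185689, p(74)=7089500, p(75)=8118264, p(76)=9289091, p(77)=10619863, p(78)=12132164, p(79)=13848650, p(80)=15796476, p(81)=18004327, p(82)=20506255, p(83)=23338469, p(84)=26543660, p(85)=30167357, p(86)=34262962, p(87)=38887673, p(88)=44108109, p(89)=49995925, p(90)=56634173, p(91)=64112359, p(92)=72533807, p(93)=82010177, p(94)=92669720, p(95)=104651419, p(96)=118114304, p(97)=133230930, p(98)=150198136, p(99)=169229875, p(100)=190569292, p(101)=214481126, p(102)=241265379, p(103)=271248950, p(104)=304801365.
Final step: p(105) = p(104) + p(103) - p(100) - p(98) + p(93) + p(90) - p(83) - p(79) + p(70) + p(65) - p(54) - p(48) + p(35) + p(28) - p(13) - p(5)
= 304801365 + 271248950 - 190569292 - 150198136 + 82010177 + 56634173 - 23338469 - 13848650 + 4087968 + 2012558 - 386155 - 147273 + 14883 + 3718 - 101 - 7
= 342325709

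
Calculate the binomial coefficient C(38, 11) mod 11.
3

Using Lucas' theorem:
Write n=38 and k=11 in base 11:
n in base 11: [3, 5]
k in base 11: [1, 0]
C(38,11) mod 11 = ∏ C(n_i, k_i) mod 11
Digit binomials (mod 11): C(3,1) = 3; C(5,0) = 1
Product: 3 × 1 = 3 ≡ 3 (mod 11)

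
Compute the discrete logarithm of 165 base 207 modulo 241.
165

Baby-step giant-step with step n = ⌈√241⌉ = 16.
Baby steps 207^j mod 241 (j:value) for j=0..15: 0:1, 1:207, 2:192, 3:220, 4:232, 5:65, 6:200, 7:189, 8:81, 9:138, 10:128, 11:227, 12:235, 13:204, 14:53, 15:126.
Giant-step multiplier: 207^(-16) ≡ 207^(240-16) = 207^224 ≡ 183 (mod 241).
Giant steps γ_i = 165·183^i mod 241: γ_0=165, γ_1=70, γ_2=37, γ_3=23, γ_4=112, γ_5=11, γ_6=85, γ_7=131, γ_8=114, γ_9=136, γ_10=65 (in table at j=5).
x = i·n + j = 10·16 + 5 = 165.
Check: 207^165 ≡ 165 (mod 241).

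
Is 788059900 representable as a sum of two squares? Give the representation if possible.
Not possible

Factorization: 788059900 = 2^2 × 5^2 × 199^3
By Fermat: n is sum of two squares iff every prime p ≡ 3 (mod 4) appears to even power.
Prime(s) ≡ 3 (mod 4) with odd exponent: [(199, 3)]
Therefore 788059900 cannot be expressed as a² + b².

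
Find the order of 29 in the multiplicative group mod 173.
43

173 is prime, so ord(29) divides φ(173) = 172.
Divisors of 172: 1, 2, 4, 43, 86, 172.
Repeated squaring: 29^1 ≡ 29, 29^2 ≡ 149, 29^4 ≡ 57, 29^8 ≡ 135, 29^16 ≡ 60, 29^32 ≡ 140, 29^64 ≡ 51, 29^128 ≡ 6 (mod 173).
Test 29^d mod 173 for each divisor d in increasing order:
29^1 ≡ 29
29^2 ≡ 149
29^4 ≡ 57
29^43 = 29^32·29^8·29^2·29^1 ≡ 1  ← first divisor giving 1
The order is 43.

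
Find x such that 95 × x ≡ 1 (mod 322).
261

gcd(95, 322) = 1, so the inverse exists.
Extended Euclidean algorithm on (322, 95):
322 = 3 × 95 + 37  ⟹  37 = (1)·322 + (-3)·95
95 = 2 × 37 + 21  ⟹  21 = (-2)·322 + (7)·95
37 = 1 × 21 + 16  ⟹  16 = (3)·322 + (-10)·95
21 = 1 × 16 + 5  ⟹  5 = (-5)·322 + (17)·95
16 = 3 × 5 + 1  ⟹  1 = (18)·322 + (-61)·95
So (-61)·95 ≡ 1 (mod 322), i.e. 95^(-1) ≡ -61 ≡ 261 (mod 322).
Check: 95 × 261 = 24795 ≡ 1 (mod 322)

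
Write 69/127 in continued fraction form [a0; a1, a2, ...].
[0; 1, 1, 5, 3, 1, 2]

Euclidean algorithm steps:
69 = 0 × 127 + 69
127 = 1 × 69 + 58
69 = 1 × 58 + 11
58 = 5 × 11 + 3
11 = 3 × 3 + 2
3 = 1 × 2 + 1
2 = 2 × 1 + 0
Continued fraction: [0; 1, 1, 5, 3, 1, 2]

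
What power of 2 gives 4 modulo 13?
2

Baby-step giant-step with step n = ⌈√13⌉ = 4.
Baby steps 2^j mod 13 (j:value) for j=0..3: 0:1, 1:2, 2:4, 3:8.
h = 4 is already in the table at j=2, so x = 2.
Check: 2^2 ≡ 4 (mod 13).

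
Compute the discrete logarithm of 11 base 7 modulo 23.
19

Baby-step giant-step with step n = ⌈√23⌉ = 5.
Baby steps 7^j mod 23 (j:value) for j=0..4: 0:1, 1:7, 2:3, 3:21, 4:9.
Giant-step multiplier: 7^(-5) ≡ 7^(22-5) = 7^17 ≡ 19 (mod 23).
Giant steps γ_i = 11·19^i mod 23: γ_0=11, γ_1=2, γ_2=15, γ_3=9 (in table at j=4).
x = i·n + j = 3·5 + 4 = 19.
Check: 7^19 ≡ 11 (mod 23).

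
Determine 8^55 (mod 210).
92

Repeated squaring. Binary of 55 = 110111.
8^1 ≡ 8 (mod 210); 8^2 ≡ 64 (mod 210); 8^4 ≡ 106 (mod 210); 8^8 ≡ 106 (mod 210); 8^16 ≡ 106 (mod 210); 8^32 ≡ 106 (mod 210)
8^55 = 8^1 × 8^2 × 8^4 × 8^16 × 8^32 ≡ 92 (mod 210)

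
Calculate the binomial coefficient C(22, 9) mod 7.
0

Using Lucas' theorem:
Write n=22 and k=9 in base 7:
n in base 7: [3, 1]
k in base 7: [1, 2]
C(22,9) mod 7 = ∏ C(n_i, k_i) mod 7
Digit binomials (mod 7): C(3,1) = 3; C(1,2) = 0 (k_i > n_i)
Product: 3 × 0 = 0 ≡ 0 (mod 7)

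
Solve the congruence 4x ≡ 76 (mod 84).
x ≡ 19 (mod 21)

gcd(4, 84) = 4, which divides 76, so solutions exist.
Divide through by 4: x ≡ 19 (mod 21).
The coefficient of x is now 1, so x ≡ 19 (mod 21).
Check: 4 × 19 = 76 ≡ 76 (mod 84).
x ≡ 19 (mod 21), giving 4 solutions mod 84.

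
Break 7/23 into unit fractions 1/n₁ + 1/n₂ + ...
1/4 + 1/19 + 1/583 + 1/1019084

Greedy algorithm:
7/23: ceiling(23/7) = 4, use 1/4
5/92: ceiling(92/5) = 19, use 1/19
3/1748: ceiling(1748/3) = 583, use 1/583
1/1019084: ceiling(1019084/1) = 1019084, use 1/1019084
Result: 7/23 = 1/4 + 1/19 + 1/583 + 1/1019084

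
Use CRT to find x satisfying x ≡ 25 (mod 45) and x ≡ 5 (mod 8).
205

Using Chinese Remainder Theorem:
M = 45 × 8 = 360
M1 = 8, M2 = 45
y1 = 8^(-1) mod 45 = 17
y2 = 45^(-1) mod 8 = 5
x = (25×8×17 + 5×45×5) mod 360 = 205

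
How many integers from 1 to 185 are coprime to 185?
144

185 = 5 × 37
φ(n) = n × ∏(1 - 1/p) for each prime p dividing n
φ(185) = 185 × (1 - 1/5) × (1 - 1/37) = 144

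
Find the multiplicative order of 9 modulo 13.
3

13 is prime, so ord(9) divides φ(13) = 12.
Divisors of 12: 1, 2, 3, 4, 6, 12.
Repeated squaring: 9^1 ≡ 9, 9^2 ≡ 3, 9^4 ≡ 9, 9^8 ≡ 3 (mod 13).
Test 9^d mod 13 for each divisor d in increasing order:
9^1 ≡ 9
9^2 ≡ 3
9^3 = 9^2·9^1 ≡ 1  ← first divisor giving 1
The order is 3.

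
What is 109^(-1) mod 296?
277

gcd(109, 296) = 1, so the inverse exists.
Extended Euclidean algorithm on (296, 109):
296 = 2 × 109 + 78  ⟹  78 = (1)·296 + (-2)·109
109 = 1 × 78 + 31  ⟹  31 = (-1)·296 + (3)·109
78 = 2 × 31 + 16  ⟹  16 = (3)·296 + (-8)·109
31 = 1 × 16 + 15  ⟹  15 = (-4)·296 + (11)·109
16 = 1 × 15 + 1  ⟹  1 = (7)·296 + (-19)·109
So (-19)·109 ≡ 1 (mod 296), i.e. 109^(-1) ≡ -19 ≡ 277 (mod 296).
Check: 109 × 277 = 30193 ≡ 1 (mod 296)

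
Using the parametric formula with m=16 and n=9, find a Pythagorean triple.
(175, 288, 337)

Euclid's formula: a = m² - n², b = 2mn, c = m² + n²
m = 16, n = 9
a = 16² - 9² = 256 - 81 = 175
b = 2 × 16 × 9 = 288
c = 16² + 9² = 256 + 81 = 337
Verification: 175² + 288² = 30625 + 82944 = 113569 = 337² ✓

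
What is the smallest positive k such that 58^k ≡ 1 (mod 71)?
35

71 is prime, so ord(58) divides φ(71) = 70.
Divisors of 70: 1, 2, 5, 7, 10, 14, 35, 70.
Repeated squaring: 58^1 ≡ 58, 58^2 ≡ 27, 58^4 ≡ 19, 58^8 ≡ 6, 58^16 ≡ 36, 58^32 ≡ 18, 58^64 ≡ 40 (mod 71).
Test 58^d mod 71 for each divisor d in increasing order:
58^1 ≡ 58
58^2 ≡ 27
58^5 = 58^4·58^1 ≡ 37
58^7 = 58^4·58^2·58^1 ≡ 5
58^10 = 58^8·58^2 ≡ 20
58^14 = 58^8·58^4·58^2 ≡ 25
58^35 = 58^32·58^2·58^1 ≡ 1  ← first divisor giving 1
The order is 35.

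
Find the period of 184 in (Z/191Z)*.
5

191 is prime, so ord(184) divides φ(191) = 190.
Divisors of 190: 1, 2, 5, 10, 19, 38, 95, 190.
Repeated squaring: 184^1 ≡ 184, 184^2 ≡ 49, 184^4 ≡ 109, 184^8 ≡ 39, 184^16 ≡ 184, 184^32 ≡ 49, 184^64 ≡ 109, 184^128 ≡ 39 (mod 191).
Test 184^d mod 191 for each divisor d in increasing order:
184^1 ≡ 184
184^2 ≡ 49
184^5 = 184^4·184^1 ≡ 1  ← first divisor giving 1
The order is 5.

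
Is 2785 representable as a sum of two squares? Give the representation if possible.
9² + 52² (a=9, b=52)

Factorization: 2785 = 5 × 557
By Fermat: n is sum of two squares iff every prime p ≡ 3 (mod 4) appears to even power.
All primes ≡ 3 (mod 4) appear to even power.
Search a = 0, 1, 2, … for 2785 - a² a perfect square: first hit at a = 9: 2785 - 81 = 2704 = 52².
2785 = 9² + 52² = 81 + 2704 ✓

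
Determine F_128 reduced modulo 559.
519

Matrix identity: Q^n = [[F_(n+1), F_n], [F_n, F_(n-1)]] with Q = [[1,1],[1,0]].
n = 128 = 10000000₂. Square-and-multiply, entries mod 559:
Q^1 = [[1,1],[1,0]]
Q^2 = (Q^1)² = [[2,1],[1,1]]
Q^4 = (Q^2)² = [[5,3],[3,2]]
Q^8 = (Q^4)² = [[34,21],[21,13]]
Q^16 = (Q^8)² = [[479,428],[428,51]]
Q^32 = (Q^16)² = [[83,445],[445,197]]
Q^64 = (Q^32)² = [[320,502],[502,377]]
Q^128 = (Q^64)² = [[557,519],[519,38]]
F_128 mod 559 = Q^128[0][1] = 519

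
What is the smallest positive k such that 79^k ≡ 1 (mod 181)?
90

181 is prime, so ord(79) divides φ(181) = 180.
Divisors of 180: 1, 2, 3, 4, 5, 6, 9, 10, 12, 15, 18, 20, 30, 36, 45, 60, 90, 180.
Repeated squaring: 79^1 ≡ 79, 79^2 ≡ 87, 79^4 ≡ 148, 79^8 ≡ 3, 79^16 ≡ 9, 79^32 ≡ 81, 79^64 ≡ 45, 79^128 ≡ 34 (mod 181).
Test 79^d mod 181 for each divisor d in increasing order:
79^1 ≡ 79
79^2 ≡ 87
79^3 = 79^2·79^1 ≡ 176
79^4 ≡ 148
79^5 = 79^4·79^1 ≡ 108
79^6 = 79^4·79^2 ≡ 25
79^9 = 79^8·79^1 ≡ 56
79^10 = 79^8·79^2 ≡ 80
79^12 = 79^8·79^4 ≡ 82
79^15 = 79^8·79^4·79^2·79^1 ≡ 133
79^18 = 79^16·79^2 ≡ 59
79^20 = 79^16·79^4 ≡ 65
79^30 = 79^16·79^8·79^4·79^2 ≡ 132
79^36 = 79^32·79^4 ≡ 42
79^45 = 79^32·79^8·79^4·79^1 ≡ 180
79^60 = 79^32·79^16·79^8·79^4 ≡ 48
79^90 = 79^64·79^16·79^8·79^2 ≡ 1  ← first divisor giving 1
The order is 90.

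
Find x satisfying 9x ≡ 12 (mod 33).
x ≡ 5 (mod 11)

gcd(9, 33) = 3, which divides 12, so solutions exist.
Divide through by 3: 3x ≡ 4 (mod 11).
Find 3^(-1) mod 11 by the extended Euclidean algorithm:
11 = 3 × 3 + 2  ⟹  2 = (1)·11 + (-3)·3
3 = 1 × 2 + 1  ⟹  1 = (-1)·11 + (4)·3
So (4)·3 ≡ 1 (mod 11), i.e. 3^(-1) ≡ 4 (mod 11).
x ≡ 4 × 4 = 16 ≡ 5 (mod 11).
Check: 9 × 5 = 45 ≡ 12 (mod 33).
x ≡ 5 (mod 11), giving 3 solutions mod 33.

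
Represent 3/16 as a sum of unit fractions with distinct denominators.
1/6 + 1/48

Greedy algorithm:
3/16: ceiling(16/3) = 6, use 1/6
1/48: ceiling(48/1) = 48, use 1/48
Result: 3/16 = 1/6 + 1/48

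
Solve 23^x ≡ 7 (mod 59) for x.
36

Baby-step giant-step with step n = ⌈√59⌉ = 8.
Baby steps 23^j mod 59 (j:value) for j=0..7: 0:1, 1:23, 2:57, 3:13, 4:4, 5:33, 6:51, 7:52.
Giant-step multiplier: 23^(-8) ≡ 23^(58-8) = 23^50 ≡ 48 (mod 59).
Giant steps γ_i = 7·48^i mod 59: γ_0=7, γ_1=41, γ_2=21, γ_3=5, γ_4=4 (in table at j=4).
x = i·n + j = 4·8 + 4 = 36.
Check: 23^36 ≡ 7 (mod 59).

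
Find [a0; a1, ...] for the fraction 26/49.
[0; 1, 1, 7, 1, 2]

Euclidean algorithm steps:
26 = 0 × 49 + 26
49 = 1 × 26 + 23
26 = 1 × 23 + 3
23 = 7 × 3 + 2
3 = 1 × 2 + 1
2 = 2 × 1 + 0
Continued fraction: [0; 1, 1, 7, 1, 2]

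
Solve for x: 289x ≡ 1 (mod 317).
283

gcd(289, 317) = 1, so the inverse exists.
Extended Euclidean algorithm on (317, 289):
317 = 1 × 289 + 28  ⟹  28 = (1)·317 + (-1)·289
289 = 10 × 28 + 9  ⟹  9 = (-10)·317 + (11)·289
28 = 3 × 9 + 1  ⟹  1 = (31)·317 + (-34)·289
So (-34)·289 ≡ 1 (mod 317), i.e. 289^(-1) ≡ -34 ≡ 283 (mod 317).
Check: 289 × 283 = 81787 ≡ 1 (mod 317)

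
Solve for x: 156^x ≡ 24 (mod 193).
114

Baby-step giant-step with step n = ⌈√193⌉ = 14.
Baby steps 156^j mod 193 (j:value) for j=0..13: 0:1, 1:156, 2:18, 3:106, 4:131, 5:171, 6:42, 7:183, 8:177, 9:13, 10:98, 11:41, 12:27, 13:159.
Giant-step multiplier: 156^(-14) ≡ 156^(192-14) = 156^178 ≡ 83 (mod 193).
Giant steps γ_i = 24·83^i mod 193: γ_0=24, γ_1=62, γ_2=128, γ_3=9, γ_4=168, γ_5=48, γ_6=124, γ_7=63, γ_8=18 (in table at j=2).
x = i·n + j = 8·14 + 2 = 114.
Check: 156^114 ≡ 24 (mod 193).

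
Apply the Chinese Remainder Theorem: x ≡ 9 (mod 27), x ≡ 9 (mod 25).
9

Using Chinese Remainder Theorem:
M = 27 × 25 = 675
M1 = 25, M2 = 27
y1 = 25^(-1) mod 27 = 13
y2 = 27^(-1) mod 25 = 13
x = (9×25×13 + 9×27×13) mod 675 = 9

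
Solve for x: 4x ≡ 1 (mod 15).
4

gcd(4, 15) = 1, so the inverse exists.
Extended Euclidean algorithm on (15, 4):
15 = 3 × 4 + 3  ⟹  3 = (1)·15 + (-3)·4
4 = 1 × 3 + 1  ⟹  1 = (-1)·15 + (4)·4
So (4)·4 ≡ 1 (mod 15), i.e. 4^(-1) ≡ 4 (mod 15).
Check: 4 × 4 = 16 ≡ 1 (mod 15)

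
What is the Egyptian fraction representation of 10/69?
1/7 + 1/483

Greedy algorithm:
10/69: ceiling(69/10) = 7, use 1/7
1/483: ceiling(483/1) = 483, use 1/483
Result: 10/69 = 1/7 + 1/483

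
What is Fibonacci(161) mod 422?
13

Matrix identity: Q^n = [[F_(n+1), F_n], [F_n, F_(n-1)]] with Q = [[1,1],[1,0]].
n = 161 = 10100001₂. Square-and-multiply, entries mod 422:
Q^1 = [[1,1],[1,0]]
Q^2 = (Q^1)² = [[2,1],[1,1]]
Q^5 = (Q^2)²·Q = [[8,5],[5,3]]
Q^10 = (Q^5)² = [[89,55],[55,34]]
Q^20 = (Q^10)² = [[396,13],[13,383]]
Q^40 = (Q^20)² = [[1,421],[421,2]]
Q^80 = (Q^40)² = [[2,419],[419,5]]
Q^161 = (Q^80)²·Q = [[414,13],[13,401]]
F_161 mod 422 = Q^161[0][1] = 13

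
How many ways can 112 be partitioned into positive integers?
761002156

p(n) counts ways to write n as a sum of positive integers (order ignored).
Euler's pentagonal recurrence: p(k) = p(k-1) + p(k-2) - p(k-5) - p(k-7) + p(k-12) + p(k-15) - ... (offsets j(3j∓1)/2, signs ++--, p(0)=1, p(<0)=0).
DP table for k = 0..111: p(0)=1, p(1)=1, p(2)=2, p(3)=3, p(4)=5, p(5)=7, p(6)=11, p(7)=15, p(8)=22, p(9)=30, p(10)=42, p(11)=56, p(12)=77, p(13)=101, p(14)=135, p(15)=176, p(16)=231, p(17)=297, p(18)=385, p(19)=490, p(20)=627, p(21)=792, p(22)=1002, p(23)=1255, p(24)=1575, p(25)=1958, p(26)=2436, p(27)=3010, p(28)=3718, p(29)=4565, p(30)=5604, p(31)=6842, p(32)=8349, p(33)=10143, p(34)=12310, p(35)=14883, p(36)=17977, p(37)=21637, p(38)=26015, p(39)=31185, p(40)=37338, p(41)=44583, p(42)=53174, p(43)=63261, p(44)=75175, p(45)=89134, p(46)=105558, p(47)=124754, p(48)=147273, p(49)=173525, p(50)=204226, p(51)=239943, p(52)=281589, p(53)=329931, p(54)=386155, p(55)=451276, p(56)=526823, p(57)=614154, p(58)=715220, p(59)=831820, p(60)=966467, p(61)=1121505, p(62)=1300156, p(63)=1505499, p(64)=1741630, p(65)=2012558, p(66)=2323520, p(67)=2679689, p(68)=3087735, p(69)=3554345, p(70)=4087968, p(71)=4697205, p(72)=5392783, p(73)=6185689, p(74)=7089500, p(75)=8118264, p(76)=9289091, p(77)=10619863, p(78)=12132164, p(79)=13848650, p(80)=15796476, p(81)=18004327, p(82)=20506255, p(83)=23338469, p(84)=26543660, p(85)=30167357, p(86)=34262962, p(87)=38887673, p(88)=44108109, p(89)=49995925, p(90)=56634173, p(91)=64112359, p(92)=72533807, p(93)=82010177, p(94)=92669720, p(95)=104651419, p(96)=118114304, p(97)=133230930, p(98)=150198136, p(99)=169229875, p(100)=190569292, p(101)=214481126, p(102)=241265379, p(103)=271248950, p(104)=304801365, p(105)=342325709, p(106)=384276336, p(107)=431149389, p(108)=483502844, p(109)=541946240, p(110)=607163746, p(111)=679903203.
Final step: p(112) = p(111) + p(110) - p(107) - p(105) + p(100) + p(97) - p(90) - p(86) + p(77) + p(72) - p(61) - p(55) + p(42) + p(35) - p(20) - p(12)
= 679903203 + 607163746 - 431149389 - 342325709 + 190569292 + 133230930 - 56634173 - 34262962 + 10619863 + 5392783 - 1121505 - 451276 + 53174 + 14883 - 627 - 77
= 761002156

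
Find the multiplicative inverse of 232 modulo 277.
80

gcd(232, 277) = 1, so the inverse exists.
Extended Euclidean algorithm on (277, 232):
277 = 1 × 232 + 45  ⟹  45 = (1)·277 + (-1)·232
232 = 5 × 45 + 7  ⟹  7 = (-5)·277 + (6)·232
45 = 6 × 7 + 3  ⟹  3 = (31)·277 + (-37)·232
7 = 2 × 3 + 1  ⟹  1 = (-67)·277 + (80)·232
So (80)·232 ≡ 1 (mod 277), i.e. 232^(-1) ≡ 80 (mod 277).
Check: 232 × 80 = 18560 ≡ 1 (mod 277)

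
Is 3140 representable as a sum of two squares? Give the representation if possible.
2² + 56² (a=2, b=56)

Factorization: 3140 = 2^2 × 5 × 157
By Fermat: n is sum of two squares iff every prime p ≡ 3 (mod 4) appears to even power.
All primes ≡ 3 (mod 4) appear to even power.
Search a = 0, 1, 2, … for 3140 - a² a perfect square: first hit at a = 2: 3140 - 4 = 3136 = 56².
3140 = 2² + 56² = 4 + 3136 ✓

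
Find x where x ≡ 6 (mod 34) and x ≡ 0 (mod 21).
210

Using Chinese Remainder Theorem:
M = 34 × 21 = 714
M1 = 21, M2 = 34
y1 = 21^(-1) mod 34 = 13
y2 = 34^(-1) mod 21 = 13
x = (6×21×13 + 0×34×13) mod 714 = 210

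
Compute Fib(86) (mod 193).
125

Matrix identity: Q^n = [[F_(n+1), F_n], [F_n, F_(n-1)]] with Q = [[1,1],[1,0]].
n = 86 = 1010110₂. Square-and-multiply, entries mod 193:
Q^1 = [[1,1],[1,0]]
Q^2 = (Q^1)² = [[2,1],[1,1]]
Q^5 = (Q^2)²·Q = [[8,5],[5,3]]
Q^10 = (Q^5)² = [[89,55],[55,34]]
Q^21 = (Q^10)²·Q = [[148,138],[138,10]]
Q^43 = (Q^21)²·Q = [[27,32],[32,188]]
Q^86 = (Q^43)² = [[16,125],[125,84]]
F_86 mod 193 = Q^86[0][1] = 125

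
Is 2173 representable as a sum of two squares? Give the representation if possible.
18² + 43² (a=18, b=43)

Factorization: 2173 = 41 × 53
By Fermat: n is sum of two squares iff every prime p ≡ 3 (mod 4) appears to even power.
All primes ≡ 3 (mod 4) appear to even power.
Search a = 0, 1, 2, … for 2173 - a² a perfect square: first hit at a = 18: 2173 - 324 = 1849 = 43².
2173 = 18² + 43² = 324 + 1849 ✓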